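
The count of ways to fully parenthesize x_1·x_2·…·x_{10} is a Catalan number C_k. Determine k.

Parenthesizations of m factors correspond to full binary trees with m leaves, counted by C_{m−1}; m = 10 gives C_9.

9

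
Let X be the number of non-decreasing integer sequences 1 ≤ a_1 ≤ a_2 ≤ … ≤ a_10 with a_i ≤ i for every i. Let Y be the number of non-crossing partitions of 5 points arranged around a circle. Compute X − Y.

16754

Weakly increasing sequences with a_i ≤ i biject with Dyck paths of semilength 10, so there are C_10. So X = C_10 = 16796.
The non-crossing partitions of [5] form a lattice of size C_5. So Y = C_5 = 42.
X − Y = 16796 − 42 = 16754.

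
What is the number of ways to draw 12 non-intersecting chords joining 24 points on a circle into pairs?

208012

Pairing 24 circle points by 12 non-crossing chords gives C_12 matchings.
C_12 = C(24,12)/13 = 2704156/13 = 208012.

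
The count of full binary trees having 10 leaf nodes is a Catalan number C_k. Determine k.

9

A full binary tree with L leaves has L−1 internal nodes and is counted by C_{L−1}; L = 10 gives C_9.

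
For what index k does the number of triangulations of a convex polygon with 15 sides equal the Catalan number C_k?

13

The number of triangulations of a 15-gon is the Catalan number C_13 (index = sides − 2).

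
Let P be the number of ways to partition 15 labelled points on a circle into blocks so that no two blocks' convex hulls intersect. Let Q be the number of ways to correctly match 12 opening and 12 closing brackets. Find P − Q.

Non-crossing partitions of an n-element set are counted by C_n; here n = 15. So P = C_15 = 9694845.
Balanced strings of n pairs of brackets are counted by C_n; here n = 12. So Q = C_12 = 208012.
P − Q = 9694845 − 208012 = 9486833.

9486833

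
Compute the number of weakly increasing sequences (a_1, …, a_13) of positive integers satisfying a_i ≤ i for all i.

Weakly increasing sequences with a_i ≤ i biject with Dyck paths of semilength 13, so there are C_13.
C_13 = C(26,13)/14 = 10400600/14 = 742900.

742900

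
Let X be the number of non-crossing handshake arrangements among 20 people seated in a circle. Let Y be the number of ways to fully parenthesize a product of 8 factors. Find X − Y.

With 20 = 2·10 people, non-crossing handshake pairings are non-crossing perfect matchings on a circle, counted by C_10. So X = C_10 = 16796.
Ways to associate a product of 8 factors correspond to binary trees on 8 leaves, so the count is C_7. So Y = C_7 = 429.
X − Y = 16796 − 429 = 16367.

16367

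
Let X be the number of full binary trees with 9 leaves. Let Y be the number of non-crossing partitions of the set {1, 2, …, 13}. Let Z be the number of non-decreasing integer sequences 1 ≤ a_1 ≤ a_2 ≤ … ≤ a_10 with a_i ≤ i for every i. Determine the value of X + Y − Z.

Full binary trees with 9 leaves have 9−1 = 8 internal nodes, so there are C_8 of them. So X = C_8 = 1430.
Non-crossing partitions of an n-element set are counted by C_n; here n = 13. So Y = C_13 = 742900.
Such sub-staircase sequences of length n are counted by C_n; here n = 10. So Z = C_10 = 16796.
X + Y − Z = 1430 + 742900 − 16796 = 727534.

727534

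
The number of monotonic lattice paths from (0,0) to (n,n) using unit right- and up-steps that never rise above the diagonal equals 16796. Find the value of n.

10

Such diagonal-avoiding paths in an n×n grid are counted by C_n. The Catalan number equal to 16796 is C_10.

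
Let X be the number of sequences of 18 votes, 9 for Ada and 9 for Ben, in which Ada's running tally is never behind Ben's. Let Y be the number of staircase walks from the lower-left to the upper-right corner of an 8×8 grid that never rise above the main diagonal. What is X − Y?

Reading a vote for the leader as '(' and for the other as ')' turns such a sequence into a balanced string of 9 pairs, so the count is C_9. So X = C_9 = 4862.
Monotone paths in an n×n grid that stay weakly below the diagonal are counted by C_n; here n = 8. So Y = C_8 = 1430.
X − Y = 4862 − 1430 = 3432.

3432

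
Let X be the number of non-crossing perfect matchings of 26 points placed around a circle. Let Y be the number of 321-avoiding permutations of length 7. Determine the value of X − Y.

742471

Non-crossing perfect matchings of 2n points on a circle are counted by C_n; with 26 points, n = 13. So X = C_13 = 742900.
For any fixed pattern of length 3, the pattern-avoiding permutations of [7] number C_7. So Y = C_7 = 429.
X − Y = 742900 − 429 = 742471.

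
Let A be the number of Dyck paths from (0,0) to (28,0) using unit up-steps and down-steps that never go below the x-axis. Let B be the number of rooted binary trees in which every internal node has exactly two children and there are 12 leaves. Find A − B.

2615654

Dyck paths of semilength n (length 2n) are counted by C_n; here n = 14. So A = C_14 = 2674440.
A full binary tree with L leaves has L−1 internal nodes and is counted by C_{L−1}; L = 12 gives C_11. So B = C_11 = 58786.
A − B = 2674440 − 58786 = 2615654.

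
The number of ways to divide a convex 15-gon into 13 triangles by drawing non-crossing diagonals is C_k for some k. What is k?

A convex 15-gon is triangulated into 13 triangles, and the number of such triangulations is the Catalan number C_{15−2} = C_13.

13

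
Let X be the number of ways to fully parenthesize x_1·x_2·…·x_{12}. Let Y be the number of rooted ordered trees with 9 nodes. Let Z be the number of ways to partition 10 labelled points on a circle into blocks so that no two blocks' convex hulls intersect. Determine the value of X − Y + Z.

Bracketing 12 factors into binary products is counted by C_{12−1} = C_11. So X = C_11 = 58786.
Rooted ordered (plane) trees on m nodes have m−1 edges and are counted by C_{m−1}; m = 9 gives C_8. So Y = C_8 = 1430.
Non-crossing partitions of an n-element set are counted by C_n; here n = 10. So Z = C_10 = 16796.
X − Y + Z = 58786 − 1430 + 16796 = 74152.

74152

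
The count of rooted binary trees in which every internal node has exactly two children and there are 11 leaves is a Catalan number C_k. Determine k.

10

Full binary trees with 11 leaves have 11−1 = 10 internal nodes, so there are C_10 of them.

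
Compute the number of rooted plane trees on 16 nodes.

Rooted ordered (plane) trees on m nodes have m−1 edges and are counted by C_{m−1}; m = 16 gives C_15.
C_15 = C(30,15)/16 = 155117520/16 = 9694845.

9694845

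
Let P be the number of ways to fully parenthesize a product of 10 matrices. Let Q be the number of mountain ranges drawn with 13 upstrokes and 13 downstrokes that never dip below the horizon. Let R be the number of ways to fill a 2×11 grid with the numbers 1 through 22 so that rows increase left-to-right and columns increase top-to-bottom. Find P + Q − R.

688976

Parenthesizations of m factors correspond to full binary trees with m leaves, counted by C_{m−1}; m = 10 gives C_9. So P = C_9 = 4862.
Dyck paths of semilength n (length 2n) are counted by C_n; here n = 13. So Q = C_13 = 742900.
By the hook-length formula (or a Dyck-path bijection), SYT of shape 2×11 number C_11. So R = C_11 = 58786.
P + Q − R = 4862 + 742900 − 58786 = 688976.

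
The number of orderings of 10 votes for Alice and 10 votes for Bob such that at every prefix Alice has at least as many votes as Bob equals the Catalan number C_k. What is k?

10

Reading a vote for the leader as '(' and for the other as ')' turns such a sequence into a balanced string of 10 pairs, so the count is C_10.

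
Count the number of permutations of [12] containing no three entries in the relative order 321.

Permutations of [n] avoiding any single length-3 pattern are counted by C_n; here n = 12.
C_12 = 208012.

208012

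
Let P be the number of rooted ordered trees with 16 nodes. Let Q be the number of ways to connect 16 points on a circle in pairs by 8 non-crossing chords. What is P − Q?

9693415

A rooted plane tree on 16 nodes has 15 edges, and such trees are counted by C_15. So P = C_15 = 9694845.
Non-crossing perfect matchings of 2n points on a circle are counted by C_n; with 16 points, n = 8. So Q = C_8 = 1430.
P − Q = 9694845 − 1430 = 9693415.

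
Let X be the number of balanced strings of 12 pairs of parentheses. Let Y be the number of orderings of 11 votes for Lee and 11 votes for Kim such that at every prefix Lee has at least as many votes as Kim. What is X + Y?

266798

A balanced arrangement of 12 bracket pairs is a Dyck word of semilength 12, so the count is C_12. So X = C_12 = 208012.
Reading a vote for the leader as '(' and for the other as ')' turns such a sequence into a balanced string of 11 pairs, so the count is C_11. So Y = C_11 = 58786.
X + Y = 208012 + 58786 = 266798.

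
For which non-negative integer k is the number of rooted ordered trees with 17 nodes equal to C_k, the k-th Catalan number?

A rooted plane tree on 17 nodes has 16 edges, and such trees are counted by C_16.

16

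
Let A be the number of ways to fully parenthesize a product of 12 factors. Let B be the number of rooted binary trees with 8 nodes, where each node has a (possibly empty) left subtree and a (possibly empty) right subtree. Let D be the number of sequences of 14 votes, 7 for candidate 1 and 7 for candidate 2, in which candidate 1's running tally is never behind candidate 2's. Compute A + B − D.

59787

Ways to associate a product of 12 factors correspond to binary trees on 12 leaves, so the count is C_11. So A = C_11 = 58786.
There are C_n binary search tree shapes on n keys; with n = 8 that is C_8. So B = C_8 = 1430.
Ballot sequences with n votes each where one side never trails are Dyck words, counted by C_n; here n = 7. So D = C_7 = 429.
A + B − D = 58786 + 1430 − 429 = 59787.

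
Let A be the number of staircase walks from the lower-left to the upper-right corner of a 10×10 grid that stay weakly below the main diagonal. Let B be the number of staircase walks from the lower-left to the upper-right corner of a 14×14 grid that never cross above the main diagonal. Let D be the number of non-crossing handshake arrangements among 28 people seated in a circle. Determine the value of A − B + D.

Sub-diagonal monotone paths from (0,0) to (10,10) biject with Dyck paths of semilength 10, giving C_10. So A = C_10 = 16796.
Monotone paths in an n×n grid that stay weakly below the diagonal are counted by C_n; here n = 14. So B = C_14 = 2674440.
Non-crossing handshake pairings of 2n people are counted by C_n; 28 people gives n = 14. So D = C_14 = 2674440.
A − B + D = 16796 − 2674440 + 2674440 = 16796.

16796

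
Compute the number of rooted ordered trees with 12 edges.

A rooted plane tree with 12 edges has 13 nodes, and the count is C_12.
C_12 = C(24,12)/13 = 2704156/13 = 208012.

208012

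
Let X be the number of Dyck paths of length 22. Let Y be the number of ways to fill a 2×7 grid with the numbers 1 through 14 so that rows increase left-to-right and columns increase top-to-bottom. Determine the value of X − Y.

Dyck paths of semilength n (length 2n) are counted by C_n; here n = 11. So X = C_11 = 58786.
By the hook-length formula (or a Dyck-path bijection), SYT of shape 2×7 number C_7. So Y = C_7 = 429.
X − Y = 58786 − 429 = 58357.

58357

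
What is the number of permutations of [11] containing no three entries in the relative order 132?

Permutations of [n] avoiding any single length-3 pattern are counted by C_n; here n = 11.
C_11 = C_10 · 2(2·10+1)/(10+2) = 16796 · 42/12 = 58786.

58786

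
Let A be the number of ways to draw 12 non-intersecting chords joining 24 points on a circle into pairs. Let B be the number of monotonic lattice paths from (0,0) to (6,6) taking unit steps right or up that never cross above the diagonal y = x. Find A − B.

Non-crossing perfect matchings of 2n points on a circle are counted by C_n; with 24 points, n = 12. So A = C_12 = 208012.
Sub-diagonal monotone paths from (0,0) to (6,6) biject with Dyck paths of semilength 6, giving C_6. So B = C_6 = 132.
A − B = 208012 − 132 = 207880.

207880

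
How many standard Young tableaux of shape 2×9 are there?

4862

Standard Young tableaux of shape 2×n are counted by C_n; here n = 9.
C_9 = 4862.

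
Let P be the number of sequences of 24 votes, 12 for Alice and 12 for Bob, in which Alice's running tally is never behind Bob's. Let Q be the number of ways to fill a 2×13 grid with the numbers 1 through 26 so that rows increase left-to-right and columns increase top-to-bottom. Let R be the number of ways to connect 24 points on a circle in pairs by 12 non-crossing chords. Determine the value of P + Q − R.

742900

Ballot sequences with n votes each where one side never trails are Dyck words, counted by C_n; here n = 12. So P = C_12 = 208012.
Standard Young tableaux of shape 2×n are counted by C_n; here n = 13. So Q = C_13 = 742900.
Pairing 24 circle points by 12 non-crossing chords gives C_12 matchings. So R = C_12 = 208012.
P + Q − R = 208012 + 742900 − 208012 = 742900.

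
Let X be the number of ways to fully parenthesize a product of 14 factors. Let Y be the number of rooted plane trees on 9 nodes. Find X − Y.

Ways to associate a product of 14 factors correspond to binary trees on 14 leaves, so the count is C_13. So X = C_13 = 742900.
Rooted ordered (plane) trees on m nodes have m−1 edges and are counted by C_{m−1}; m = 9 gives C_8. So Y = C_8 = 1430.
X − Y = 742900 − 1430 = 741470.

741470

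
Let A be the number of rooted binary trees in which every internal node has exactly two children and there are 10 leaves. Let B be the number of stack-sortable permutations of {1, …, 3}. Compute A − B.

Full binary trees with 10 leaves have 10−1 = 9 internal nodes, so there are C_9 of them. So A = C_9 = 4862.
By Knuth's characterisation, the stack-sortable permutations of length 3 are the 231-avoiders, numbering C_3. So B = C_3 = 5.
A − B = 4862 − 5 = 4857.

4857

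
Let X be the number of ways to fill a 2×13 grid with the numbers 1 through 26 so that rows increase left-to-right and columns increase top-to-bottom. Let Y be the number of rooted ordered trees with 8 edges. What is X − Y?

Standard Young tableaux of shape 2×n are counted by C_n; here n = 13. So X = C_13 = 742900.
A rooted plane tree with 8 edges has 9 nodes, and the count is C_8. So Y = C_8 = 1430.
X − Y = 742900 − 1430 = 741470.

741470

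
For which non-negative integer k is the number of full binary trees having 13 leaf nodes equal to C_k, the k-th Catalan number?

12

A full binary tree with L leaves has L−1 internal nodes and is counted by C_{L−1}; L = 13 gives C_12.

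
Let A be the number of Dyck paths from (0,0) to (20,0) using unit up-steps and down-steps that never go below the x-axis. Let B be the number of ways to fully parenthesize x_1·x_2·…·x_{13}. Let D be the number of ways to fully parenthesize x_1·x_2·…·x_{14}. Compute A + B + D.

Dyck paths of semilength n (length 2n) are counted by C_n; here n = 10. So A = C_10 = 16796.
Bracketing 13 factors into binary products is counted by C_{13−1} = C_12. So B = C_12 = 208012.
Ways to associate a product of 14 factors correspond to binary trees on 14 leaves, so the count is C_13. So D = C_13 = 742900.
A + B + D = 16796 + 208012 + 742900 = 967708.

967708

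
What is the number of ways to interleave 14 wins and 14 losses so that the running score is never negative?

2674440

Reading a vote for the leader as '(' and for the other as ')' turns such a sequence into a balanced string of 14 pairs, so the count is C_14.
C_14 = C(28,14)/15 = 40116600/15 = 2674440.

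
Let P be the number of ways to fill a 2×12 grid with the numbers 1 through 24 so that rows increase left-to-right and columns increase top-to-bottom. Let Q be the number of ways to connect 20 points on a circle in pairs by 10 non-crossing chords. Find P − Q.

Standard Young tableaux of shape 2×n are counted by C_n; here n = 12. So P = C_12 = 208012.
Pairing 20 circle points by 10 non-crossing chords gives C_10 matchings. So Q = C_10 = 16796.
P − Q = 208012 − 16796 = 191216.

191216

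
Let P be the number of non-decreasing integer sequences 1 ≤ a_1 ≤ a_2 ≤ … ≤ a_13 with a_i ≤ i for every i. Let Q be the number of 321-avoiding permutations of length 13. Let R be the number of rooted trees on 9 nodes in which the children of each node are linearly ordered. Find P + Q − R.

Weakly increasing sequences with a_i ≤ i biject with Dyck paths of semilength 13, so there are C_13. So P = C_13 = 742900.
For any fixed pattern of length 3, the pattern-avoiding permutations of [13] number C_13. So Q = C_13 = 742900.
A rooted plane tree on 9 nodes has 8 edges, and such trees are counted by C_8. So R = C_8 = 1430.
P + Q − R = 742900 + 742900 − 1430 = 1484370.

1484370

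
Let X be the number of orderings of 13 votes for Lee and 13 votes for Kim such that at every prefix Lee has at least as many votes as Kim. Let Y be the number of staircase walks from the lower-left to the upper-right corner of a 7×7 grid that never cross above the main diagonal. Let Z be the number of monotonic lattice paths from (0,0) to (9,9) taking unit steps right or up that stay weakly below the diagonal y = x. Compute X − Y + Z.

Ballot sequences with n votes each where one side never trails are Dyck words, counted by C_n; here n = 13. So X = C_13 = 742900.
Sub-diagonal monotone paths from (0,0) to (7,7) biject with Dyck paths of semilength 7, giving C_7. So Y = C_7 = 429.
Sub-diagonal monotone paths from (0,0) to (9,9) biject with Dyck paths of semilength 9, giving C_9. So Z = C_9 = 4862.
X − Y + Z = 742900 − 429 + 4862 = 747333.

747333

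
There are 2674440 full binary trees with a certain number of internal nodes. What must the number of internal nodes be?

Full binary trees with n internal nodes are counted by C_n. Since C_14 = 2674440, the index is 14.

14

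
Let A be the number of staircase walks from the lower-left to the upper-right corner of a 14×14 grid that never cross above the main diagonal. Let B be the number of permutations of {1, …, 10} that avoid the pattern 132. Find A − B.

Sub-diagonal monotone paths from (0,0) to (14,14) biject with Dyck paths of semilength 14, giving C_14. So A = C_14 = 2674440.
Permutations of [n] avoiding any single length-3 pattern are counted by C_n; here n = 10. So B = C_10 = 16796.
A − B = 2674440 − 16796 = 2657644.

2657644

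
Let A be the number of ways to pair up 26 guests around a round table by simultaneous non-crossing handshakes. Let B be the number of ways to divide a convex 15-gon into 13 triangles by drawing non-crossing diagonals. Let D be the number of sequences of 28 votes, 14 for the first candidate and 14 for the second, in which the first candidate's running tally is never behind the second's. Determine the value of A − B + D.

Non-crossing handshake pairings of 2n people are counted by C_n; 26 people gives n = 13. So A = C_13 = 742900.
A convex 15-gon is triangulated into 13 triangles, and the number of such triangulations is the Catalan number C_{15−2} = C_13. So B = C_13 = 742900.
Ballot sequences with n votes each where one side never trails are Dyck words, counted by C_n; here n = 14. So D = C_14 = 2674440.
A − B + D = 742900 − 742900 + 2674440 = 2674440.

2674440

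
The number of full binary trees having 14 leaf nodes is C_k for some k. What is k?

13

Full binary trees with 14 leaves have 14−1 = 13 internal nodes, so there are C_13 of them.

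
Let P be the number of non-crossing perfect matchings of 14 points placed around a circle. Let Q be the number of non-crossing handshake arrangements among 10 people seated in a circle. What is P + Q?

471

Pairing 14 circle points by 7 non-crossing chords gives C_7 matchings. So P = C_7 = 429.
Non-crossing handshake pairings of 2n people are counted by C_n; 10 people gives n = 5. So Q = C_5 = 42.
P + Q = 429 + 42 = 471.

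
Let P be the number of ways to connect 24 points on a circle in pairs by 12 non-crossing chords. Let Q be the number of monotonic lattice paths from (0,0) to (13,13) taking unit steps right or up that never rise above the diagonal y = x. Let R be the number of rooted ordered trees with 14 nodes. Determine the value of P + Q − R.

208012

Non-crossing perfect matchings of 2n points on a circle are counted by C_n; with 24 points, n = 12. So P = C_12 = 208012.
Monotone paths in an n×n grid that stay weakly below the diagonal are counted by C_n; here n = 13. So Q = C_13 = 742900.
Rooted ordered (plane) trees on m nodes have m−1 edges and are counted by C_{m−1}; m = 14 gives C_13. So R = C_13 = 742900.
P + Q − R = 208012 + 742900 − 742900 = 208012.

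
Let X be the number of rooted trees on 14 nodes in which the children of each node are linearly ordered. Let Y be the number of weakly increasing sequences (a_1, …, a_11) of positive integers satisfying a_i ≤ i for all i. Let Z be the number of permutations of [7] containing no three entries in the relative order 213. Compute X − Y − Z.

A rooted plane tree on 14 nodes has 13 edges, and such trees are counted by C_13. So X = C_13 = 742900.
Such sub-staircase sequences of length n are counted by C_n; here n = 11. So Y = C_11 = 58786.
Permutations of [n] avoiding any single length-3 pattern are counted by C_n; here n = 7. So Z = C_7 = 429.
X − Y − Z = 742900 − 58786 − 429 = 683685.

683685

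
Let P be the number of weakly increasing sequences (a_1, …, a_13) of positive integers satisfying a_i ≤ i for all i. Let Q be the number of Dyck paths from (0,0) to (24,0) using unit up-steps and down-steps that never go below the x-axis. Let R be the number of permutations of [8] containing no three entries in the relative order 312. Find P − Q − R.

533458

Weakly increasing sequences with a_i ≤ i biject with Dyck paths of semilength 13, so there are C_13. So P = C_13 = 742900.
Paths of 12 up- and 12 down-steps that never dip below the axis are Dyck paths; their count is C_12. So Q = C_12 = 208012.
For any fixed pattern of length 3, the pattern-avoiding permutations of [8] number C_8. So R = C_8 = 1430.
P − Q − R = 742900 − 208012 − 1430 = 533458.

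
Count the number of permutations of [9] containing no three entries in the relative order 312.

For any fixed pattern of length 3, the pattern-avoiding permutations of [9] number C_9.
C_9 = C(18,9)/10 = 48620/10 = 4862.

4862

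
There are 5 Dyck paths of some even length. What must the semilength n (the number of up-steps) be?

3

Dyck paths of semilength n are counted by C_n, and C_3 = 5.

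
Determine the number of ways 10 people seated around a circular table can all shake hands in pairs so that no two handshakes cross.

42

Non-crossing handshake pairings of 2n people are counted by C_n; 10 people gives n = 5.
C_5 = 42.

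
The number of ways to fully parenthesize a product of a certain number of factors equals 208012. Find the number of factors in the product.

13

Parenthesizations of m factors are counted by C_{m−1}; 208012 = C_12.
So the index is 12, and the number of factors is 12 + 1 = 13.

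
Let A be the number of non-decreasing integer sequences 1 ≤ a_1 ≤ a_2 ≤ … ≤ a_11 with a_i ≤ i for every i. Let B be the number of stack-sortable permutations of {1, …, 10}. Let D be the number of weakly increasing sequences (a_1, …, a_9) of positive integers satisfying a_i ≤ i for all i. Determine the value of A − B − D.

37128

Weakly increasing sequences with a_i ≤ i biject with Dyck paths of semilength 11, so there are C_11. So A = C_11 = 58786.
By Knuth's characterisation, the stack-sortable permutations of length 10 are the 231-avoiders, numbering C_10. So B = C_10 = 16796.
Weakly increasing sequences with a_i ≤ i biject with Dyck paths of semilength 9, so there are C_9. So D = C_9 = 4862.
A − B − D = 58786 − 16796 − 4862 = 37128.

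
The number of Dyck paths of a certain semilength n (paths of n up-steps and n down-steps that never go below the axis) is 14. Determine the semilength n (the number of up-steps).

Dyck paths of semilength n are counted by C_n. Since C_4 = 14, the index is 4.

4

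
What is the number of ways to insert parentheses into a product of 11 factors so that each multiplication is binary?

16796

Ways to associate a product of 11 factors correspond to binary trees on 11 leaves, so the count is C_10.
C_10 = C_9 · 2(2·9+1)/(9+2) = 4862 · 38/11 = 16796.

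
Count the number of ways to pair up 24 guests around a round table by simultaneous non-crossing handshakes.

Non-crossing handshake pairings of 2n people are counted by C_n; 24 people gives n = 12.
C_12 = C(24,12)/13 = 2704156/13 = 208012.

208012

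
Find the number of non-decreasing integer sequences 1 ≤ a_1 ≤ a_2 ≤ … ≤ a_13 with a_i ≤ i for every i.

Weakly increasing sequences with a_i ≤ i biject with Dyck paths of semilength 13, so there are C_13.
C_13 = C(26,13)/14 = 10400600/14 = 742900.

742900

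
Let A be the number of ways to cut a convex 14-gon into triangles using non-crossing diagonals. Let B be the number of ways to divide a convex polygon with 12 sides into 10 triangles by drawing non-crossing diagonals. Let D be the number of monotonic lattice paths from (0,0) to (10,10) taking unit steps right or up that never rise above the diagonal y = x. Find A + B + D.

Triangulations of a convex m-gon are counted by C_{m−2}; with m = 14 this is C_12. So A = C_12 = 208012.
A convex 12-gon is triangulated into 10 triangles, and the number of such triangulations is the Catalan number C_{12−2} = C_10. So B = C_10 = 16796.
Monotone paths in an n×n grid that stay weakly below the diagonal are counted by C_n; here n = 10. So D = C_10 = 16796.
A + B + D = 208012 + 16796 + 16796 = 241604.

241604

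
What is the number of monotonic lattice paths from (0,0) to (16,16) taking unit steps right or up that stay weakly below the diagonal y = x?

35357670

Sub-diagonal monotone paths from (0,0) to (16,16) biject with Dyck paths of semilength 16, giving C_16.
C_16 = C(32,16)/17 = 601080390/17 = 35357670.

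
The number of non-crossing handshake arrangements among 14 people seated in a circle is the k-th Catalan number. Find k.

Non-crossing handshake pairings of 2n people are counted by C_n; 14 people gives n = 7.

7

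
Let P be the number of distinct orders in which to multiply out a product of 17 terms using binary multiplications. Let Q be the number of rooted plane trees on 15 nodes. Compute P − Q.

32683230

Ways to associate a product of 17 factors correspond to binary trees on 17 leaves, so the count is C_16. So P = C_16 = 35357670.
A rooted plane tree on 15 nodes has 14 edges, and such trees are counted by C_14. So Q = C_14 = 2674440.
P − Q = 35357670 − 2674440 = 32683230.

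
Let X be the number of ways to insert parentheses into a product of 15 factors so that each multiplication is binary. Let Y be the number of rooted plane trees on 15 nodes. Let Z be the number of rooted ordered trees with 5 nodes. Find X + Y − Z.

Parenthesizations of m factors correspond to full binary trees with m leaves, counted by C_{m−1}; m = 15 gives C_14. So X = C_14 = 2674440.
Rooted ordered (plane) trees on m nodes have m−1 edges and are counted by C_{m−1}; m = 15 gives C_14. So Y = C_14 = 2674440.
Rooted ordered (plane) trees on m nodes have m−1 edges and are counted by C_{m−1}; m = 5 gives C_4. So Z = C_4 = 14.
X + Y − Z = 2674440 + 2674440 − 14 = 5348866.

5348866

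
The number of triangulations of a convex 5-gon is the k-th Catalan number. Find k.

3

A convex 5-gon is triangulated into 3 triangles, and the number of such triangulations is the Catalan number C_{5−2} = C_3.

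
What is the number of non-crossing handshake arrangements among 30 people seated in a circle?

With 30 = 2·15 people, non-crossing handshake pairings are non-crossing perfect matchings on a circle, counted by C_15.
C_15 = C(30,15)/16 = 155117520/16 = 9694845.

9694845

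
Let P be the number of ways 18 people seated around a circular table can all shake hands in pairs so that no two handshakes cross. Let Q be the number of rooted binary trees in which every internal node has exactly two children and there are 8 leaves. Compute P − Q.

4433

With 18 = 2·9 people, non-crossing handshake pairings are non-crossing perfect matchings on a circle, counted by C_9. So P = C_9 = 4862.
A full binary tree with L leaves has L−1 internal nodes and is counted by C_{L−1}; L = 8 gives C_7. So Q = C_7 = 429.
P − Q = 4862 − 429 = 4433.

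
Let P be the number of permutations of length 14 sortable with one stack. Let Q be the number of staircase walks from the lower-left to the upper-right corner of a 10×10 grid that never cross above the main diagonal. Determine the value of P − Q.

Stack-sortable permutations are exactly the 231-avoiding ones, counted by C_n; here n = 14. So P = C_14 = 2674440.
Sub-diagonal monotone paths from (0,0) to (10,10) biject with Dyck paths of semilength 10, giving C_10. So Q = C_10 = 16796.
P − Q = 2674440 − 16796 = 2657644.

2657644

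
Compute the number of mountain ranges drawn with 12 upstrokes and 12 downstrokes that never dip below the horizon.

A Dyck path with 12 up-steps and 12 down-steps has semilength 12, so there are C_12 of them.
C_12 = 208012.

208012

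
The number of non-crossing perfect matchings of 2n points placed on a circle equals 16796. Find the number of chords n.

Non-crossing pairings of 2n points on a circle are counted by C_n. The Catalan number equal to 16796 is C_10.

10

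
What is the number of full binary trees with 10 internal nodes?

16796

The number of full binary trees on 10 internal nodes is the Catalan number C_10.
C_10 = C_9 · 2(2·9+1)/(9+2) = 4862 · 38/11 = 16796.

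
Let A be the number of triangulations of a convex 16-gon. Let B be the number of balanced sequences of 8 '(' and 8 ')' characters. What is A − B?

The number of triangulations of a 16-gon is the Catalan number C_14 (index = sides − 2). So A = C_14 = 2674440.
Balanced strings of n pairs of brackets are counted by C_n; here n = 8. So B = C_8 = 1430.
A − B = 2674440 − 1430 = 2673010.

2673010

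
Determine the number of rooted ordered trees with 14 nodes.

742900

A rooted plane tree on 14 nodes has 13 edges, and such trees are counted by C_13.
C_13 = 742900.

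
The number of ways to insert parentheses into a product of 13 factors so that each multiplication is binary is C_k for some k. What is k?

12

Parenthesizations of m factors correspond to full binary trees with m leaves, counted by C_{m−1}; m = 13 gives C_12.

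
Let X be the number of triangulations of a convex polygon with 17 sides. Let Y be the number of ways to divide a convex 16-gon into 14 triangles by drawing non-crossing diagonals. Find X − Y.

Triangulations of a convex m-gon are counted by C_{m−2}; with m = 17 this is C_15. So X = C_15 = 9694845.
A convex 16-gon is triangulated into 14 triangles, and the number of such triangulations is the Catalan number C_{16−2} = C_14. So Y = C_14 = 2674440.
X − Y = 9694845 − 2674440 = 7020405.

7020405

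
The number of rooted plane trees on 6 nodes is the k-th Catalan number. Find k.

A rooted plane tree on 6 nodes has 5 edges, and such trees are counted by C_5.

5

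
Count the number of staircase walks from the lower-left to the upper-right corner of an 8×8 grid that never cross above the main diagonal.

1430

Monotone paths in an n×n grid that stay weakly below the diagonal are counted by C_n; here n = 8.
C_8 = C(16,8)/9 = 12870/9 = 1430.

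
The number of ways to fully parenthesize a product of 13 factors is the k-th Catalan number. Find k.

Bracketing 13 factors into binary products is counted by C_{13−1} = C_12.

12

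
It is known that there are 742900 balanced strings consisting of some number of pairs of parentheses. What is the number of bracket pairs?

Balanced strings of n bracket-pairs are counted by C_n; 742900 = C_13.

13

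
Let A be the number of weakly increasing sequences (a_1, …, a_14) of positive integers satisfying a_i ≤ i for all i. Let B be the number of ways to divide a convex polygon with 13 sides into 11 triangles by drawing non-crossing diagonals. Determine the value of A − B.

Weakly increasing sequences with a_i ≤ i biject with Dyck paths of semilength 14, so there are C_14. So A = C_14 = 2674440.
Triangulations of a convex m-gon are counted by C_{m−2}; with m = 13 this is C_11. So B = C_11 = 58786.
A − B = 2674440 − 58786 = 2615654.

2615654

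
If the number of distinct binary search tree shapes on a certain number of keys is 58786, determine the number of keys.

11

Binary search tree shapes on n keys are counted by C_n, and C_11 = 58786.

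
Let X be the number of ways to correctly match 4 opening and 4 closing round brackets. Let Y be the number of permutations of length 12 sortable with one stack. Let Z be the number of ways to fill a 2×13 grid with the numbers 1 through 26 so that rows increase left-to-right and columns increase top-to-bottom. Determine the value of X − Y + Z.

Balanced strings of n pairs of brackets are counted by C_n; here n = 4. So X = C_4 = 14.
By Knuth's characterisation, the stack-sortable permutations of length 12 are the 231-avoiders, numbering C_12. So Y = C_12 = 208012.
Standard Young tableaux of shape 2×n are counted by C_n; here n = 13. So Z = C_13 = 742900.
X − Y + Z = 14 − 208012 + 742900 = 534902.

534902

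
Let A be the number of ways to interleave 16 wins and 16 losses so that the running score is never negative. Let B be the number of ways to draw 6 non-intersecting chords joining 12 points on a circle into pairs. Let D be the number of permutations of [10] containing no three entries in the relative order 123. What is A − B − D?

35340742

Reading a vote for the leader as '(' and for the other as ')' turns such a sequence into a balanced string of 16 pairs, so the count is C_16. So A = C_16 = 35357670.
Pairing 12 circle points by 6 non-crossing chords gives C_6 matchings. So B = C_6 = 132.
Permutations of [n] avoiding any single length-3 pattern are counted by C_n; here n = 10. So D = C_10 = 16796.
A − B − D = 35357670 − 132 − 16796 = 35340742.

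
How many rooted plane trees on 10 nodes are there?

4862

A rooted plane tree on 10 nodes has 9 edges, and such trees are counted by C_9.
C_9 = C_8 · 2(2·8+1)/(8+2) = 1430 · 34/10 = 4862.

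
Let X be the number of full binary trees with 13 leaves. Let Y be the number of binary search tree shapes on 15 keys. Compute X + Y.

9902857

Full binary trees with 13 leaves have 13−1 = 12 internal nodes, so there are C_12 of them. So X = C_12 = 208012.
Binary trees (left/right distinguished) on n nodes are counted by C_n; here n = 15. So Y = C_15 = 9694845.
X + Y = 208012 + 9694845 = 9902857.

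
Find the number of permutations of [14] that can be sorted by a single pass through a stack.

2674440

Stack-sortable permutations are exactly the 231-avoiding ones, counted by C_n; here n = 14.
C_14 = C_13 · 2(2·13+1)/(13+2) = 742900 · 54/15 = 2674440.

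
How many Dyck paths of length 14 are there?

429

A Dyck path with 7 up-steps and 7 down-steps has semilength 7, so there are C_7 of them.
C_7 = 429.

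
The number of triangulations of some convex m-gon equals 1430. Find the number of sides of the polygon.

10

Triangulations of a convex m-gon are counted by C_{m−2}, and C_8 = 1430.
So m − 2 = 8, giving m = 10 sides.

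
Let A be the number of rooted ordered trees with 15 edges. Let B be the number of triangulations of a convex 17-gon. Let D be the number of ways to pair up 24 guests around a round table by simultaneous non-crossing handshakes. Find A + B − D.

19181678

A rooted plane tree with 15 edges has 16 nodes, and the count is C_15. So A = C_15 = 9694845.
The number of triangulations of a 17-gon is the Catalan number C_15 (index = sides − 2). So B = C_15 = 9694845.
With 24 = 2·12 people, non-crossing handshake pairings are non-crossing perfect matchings on a circle, counted by C_12. So D = C_12 = 208012.
A + B − D = 9694845 + 9694845 − 208012 = 19181678.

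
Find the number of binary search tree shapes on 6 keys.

Binary trees (left/right distinguished) on n nodes are counted by C_n; here n = 6.
C_6 = C(12,6)/7 = 924/7 = 132.

132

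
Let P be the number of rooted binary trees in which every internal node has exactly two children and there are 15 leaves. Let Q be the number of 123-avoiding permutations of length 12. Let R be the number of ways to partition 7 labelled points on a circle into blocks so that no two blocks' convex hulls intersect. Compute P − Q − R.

2465999

A full binary tree with L leaves has L−1 internal nodes and is counted by C_{L−1}; L = 15 gives C_14. So P = C_14 = 2674440.
For any fixed pattern of length 3, the pattern-avoiding permutations of [12] number C_12. So Q = C_12 = 208012.
Non-crossing partitions of an n-element set are counted by C_n; here n = 7. So R = C_7 = 429.
P − Q − R = 2674440 − 208012 − 429 = 2465999.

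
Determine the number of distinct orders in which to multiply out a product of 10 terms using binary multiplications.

4862

Parenthesizations of m factors correspond to full binary trees with m leaves, counted by C_{m−1}; m = 10 gives C_9.
C_9 = C(18,9)/10 = 48620/10 = 4862.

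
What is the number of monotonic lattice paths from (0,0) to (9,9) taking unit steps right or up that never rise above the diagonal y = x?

4862

Sub-diagonal monotone paths from (0,0) to (9,9) biject with Dyck paths of semilength 9, giving C_9.
C_9 = C(18,9)/10 = 48620/10 = 4862.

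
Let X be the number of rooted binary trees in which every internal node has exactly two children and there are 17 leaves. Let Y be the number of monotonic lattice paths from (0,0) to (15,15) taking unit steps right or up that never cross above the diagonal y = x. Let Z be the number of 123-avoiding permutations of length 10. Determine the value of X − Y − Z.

25646029

Full binary trees with 17 leaves have 17−1 = 16 internal nodes, so there are C_16 of them. So X = C_16 = 35357670.
Sub-diagonal monotone paths from (0,0) to (15,15) biject with Dyck paths of semilength 15, giving C_15. So Y = C_15 = 9694845.
For any fixed pattern of length 3, the pattern-avoiding permutations of [10] number C_10. So Z = C_10 = 16796.
X − Y − Z = 35357670 − 9694845 − 16796 = 25646029.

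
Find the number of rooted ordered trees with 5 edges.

Rooted ordered trees with n edges are counted by C_n; here n = 5.
C_5 = 42.

42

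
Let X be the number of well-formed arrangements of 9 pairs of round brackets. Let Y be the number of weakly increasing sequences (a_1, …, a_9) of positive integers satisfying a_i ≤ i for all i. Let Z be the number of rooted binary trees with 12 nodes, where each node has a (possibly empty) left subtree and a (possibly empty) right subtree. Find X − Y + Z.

With 9 pairs the number of balanced bracket strings is the Catalan number C_9. So X = C_9 = 4862.
Such sub-staircase sequences of length n are counted by C_n; here n = 9. So Y = C_9 = 4862.
Binary trees (left/right distinguished) on n nodes are counted by C_n; here n = 12. So Z = C_12 = 208012.
X − Y + Z = 4862 − 4862 + 208012 = 208012.

208012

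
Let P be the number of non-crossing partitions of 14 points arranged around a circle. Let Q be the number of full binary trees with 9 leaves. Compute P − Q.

Non-crossing partitions of an n-element set are counted by C_n; here n = 14. So P = C_14 = 2674440.
Full binary trees with 9 leaves have 9−1 = 8 internal nodes, so there are C_8 of them. So Q = C_8 = 1430.
P − Q = 2674440 − 1430 = 2673010.

2673010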